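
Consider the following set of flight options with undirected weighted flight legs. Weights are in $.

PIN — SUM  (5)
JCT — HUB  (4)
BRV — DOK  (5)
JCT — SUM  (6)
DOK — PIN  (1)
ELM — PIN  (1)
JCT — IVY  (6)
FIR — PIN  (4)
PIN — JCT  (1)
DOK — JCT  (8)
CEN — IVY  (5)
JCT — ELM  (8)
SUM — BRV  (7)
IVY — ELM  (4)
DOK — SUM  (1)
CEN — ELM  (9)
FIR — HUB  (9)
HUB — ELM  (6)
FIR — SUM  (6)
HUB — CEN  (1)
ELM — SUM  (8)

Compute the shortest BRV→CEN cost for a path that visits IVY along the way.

Shortest BRV→IVY: BRV–DOK–PIN–ELM–IVY = 11
Best IVY to CEN: IVY–CEN costing 5
Total via IVY: 11 + 5 = $16.

$16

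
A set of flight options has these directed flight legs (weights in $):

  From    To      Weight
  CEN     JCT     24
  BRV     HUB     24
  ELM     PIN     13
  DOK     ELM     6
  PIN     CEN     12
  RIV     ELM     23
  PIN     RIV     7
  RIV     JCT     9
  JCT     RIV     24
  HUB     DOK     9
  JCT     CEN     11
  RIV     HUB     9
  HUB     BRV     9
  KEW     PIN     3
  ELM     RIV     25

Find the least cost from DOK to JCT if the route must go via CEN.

$55

Shortest DOK→CEN: DOK–ELM–PIN–CEN = 31
Best CEN to JCT: CEN–JCT costing 24
Total via CEN: 31 + 24 = $55.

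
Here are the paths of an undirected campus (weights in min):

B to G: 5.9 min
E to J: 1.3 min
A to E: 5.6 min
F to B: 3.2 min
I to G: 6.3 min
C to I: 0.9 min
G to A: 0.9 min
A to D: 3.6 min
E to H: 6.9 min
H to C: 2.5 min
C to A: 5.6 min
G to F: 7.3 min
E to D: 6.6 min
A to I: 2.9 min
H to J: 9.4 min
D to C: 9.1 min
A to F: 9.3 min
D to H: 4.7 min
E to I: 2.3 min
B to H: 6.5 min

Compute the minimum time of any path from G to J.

7.4 min

Compare a few routes:
G - A - I - E - J: 0.9+2.9+2.3+1.3 = 7.4
G - A - C - I - E - J: 0.9+5.6+0.9+2.3+1.3 = 11
G - I - E - J: 6.3+2.3+1.3 = 9.9
G - A - E - J: 0.9+5.6+1.3 = 7.8
The minimum is 7.4 min via G - A - I - E - J.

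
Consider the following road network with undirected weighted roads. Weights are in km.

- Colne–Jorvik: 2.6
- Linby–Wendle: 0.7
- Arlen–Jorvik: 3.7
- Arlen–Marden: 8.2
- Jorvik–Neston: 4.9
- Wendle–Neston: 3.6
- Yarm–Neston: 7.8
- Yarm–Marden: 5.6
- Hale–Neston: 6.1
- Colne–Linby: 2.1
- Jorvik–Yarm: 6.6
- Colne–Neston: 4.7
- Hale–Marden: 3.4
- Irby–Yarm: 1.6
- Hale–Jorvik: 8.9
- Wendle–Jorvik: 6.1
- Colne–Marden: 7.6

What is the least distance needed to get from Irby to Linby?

12.9 km

Shortest distances from Irby:
Irby: 0
Yarm: 1.6  (via Irby)
Marden: 7.2  (via Yarm)
Jorvik: 8.2  (via Yarm)
Neston: 9.4  (via Yarm)
Hale: 10.6  (via Marden)
Colne: 10.8  (via Jorvik)
Arlen: 11.9  (via Jorvik)
Linby: 12.9  (via Colne)
Shortest route: Irby → Yarm → Jorvik → Colne → Linby = 12.9 km.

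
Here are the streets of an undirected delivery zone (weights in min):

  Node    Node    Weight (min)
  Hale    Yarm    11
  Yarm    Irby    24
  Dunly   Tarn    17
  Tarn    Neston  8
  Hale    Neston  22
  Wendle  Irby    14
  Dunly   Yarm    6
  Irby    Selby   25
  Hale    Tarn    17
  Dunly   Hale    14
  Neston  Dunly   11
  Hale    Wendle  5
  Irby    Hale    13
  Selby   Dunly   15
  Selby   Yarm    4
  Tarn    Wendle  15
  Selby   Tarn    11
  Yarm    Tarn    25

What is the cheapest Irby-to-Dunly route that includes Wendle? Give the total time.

33 min

Shortest Irby→Wendle: Irby–Wendle = 14
Shortest Wendle→Dunly: Wendle–Hale–Dunly = 19
Total via Wendle: 14 + 19 = 33 min.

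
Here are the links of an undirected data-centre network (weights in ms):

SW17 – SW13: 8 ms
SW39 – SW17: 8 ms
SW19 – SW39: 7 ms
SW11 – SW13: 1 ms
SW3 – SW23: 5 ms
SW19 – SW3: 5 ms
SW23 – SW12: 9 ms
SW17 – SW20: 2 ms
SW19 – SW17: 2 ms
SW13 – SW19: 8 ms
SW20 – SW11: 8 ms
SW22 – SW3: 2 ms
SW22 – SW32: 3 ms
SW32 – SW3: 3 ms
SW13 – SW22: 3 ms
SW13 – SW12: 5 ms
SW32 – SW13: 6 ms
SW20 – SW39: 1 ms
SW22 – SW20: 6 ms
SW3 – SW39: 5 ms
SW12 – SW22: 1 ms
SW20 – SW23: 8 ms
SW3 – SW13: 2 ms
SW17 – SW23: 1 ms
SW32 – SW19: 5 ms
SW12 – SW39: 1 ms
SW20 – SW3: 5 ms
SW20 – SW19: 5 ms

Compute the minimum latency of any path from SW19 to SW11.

Enumerating some paths:
SW19 - SW3 - SW22 - SW13 - SW11: 5+2+3+1 = 11
SW19 - SW3 - SW13 - SW11: 5+2+1 = 8
SW19 - SW13 - SW11: 8+1 = 9
SW19 - SW32 - SW3 - SW13 - SW11: 5+3+2+1 = 11
The minimum is 8 ms via SW19 - SW3 - SW13 - SW11.

8 ms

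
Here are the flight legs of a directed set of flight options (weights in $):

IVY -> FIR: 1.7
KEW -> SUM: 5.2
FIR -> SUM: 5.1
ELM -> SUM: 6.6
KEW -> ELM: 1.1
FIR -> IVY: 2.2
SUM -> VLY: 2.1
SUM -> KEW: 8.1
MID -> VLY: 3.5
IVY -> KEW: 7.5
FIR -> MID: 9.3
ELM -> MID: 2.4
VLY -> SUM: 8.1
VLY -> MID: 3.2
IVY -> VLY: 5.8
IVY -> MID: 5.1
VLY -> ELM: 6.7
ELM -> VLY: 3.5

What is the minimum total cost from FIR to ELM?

$10.8

Settle nodes by increasing distance from FIR:
FIR: 0
IVY: 2.2  (via FIR)
SUM: 5.1  (via FIR)
VLY: 7.2  (via SUM)
MID: 7.3  (via IVY)
KEW: 9.7  (via IVY)
ELM: 10.8  (via KEW)
Shortest route: FIR → IVY → KEW → ELM = $10.8.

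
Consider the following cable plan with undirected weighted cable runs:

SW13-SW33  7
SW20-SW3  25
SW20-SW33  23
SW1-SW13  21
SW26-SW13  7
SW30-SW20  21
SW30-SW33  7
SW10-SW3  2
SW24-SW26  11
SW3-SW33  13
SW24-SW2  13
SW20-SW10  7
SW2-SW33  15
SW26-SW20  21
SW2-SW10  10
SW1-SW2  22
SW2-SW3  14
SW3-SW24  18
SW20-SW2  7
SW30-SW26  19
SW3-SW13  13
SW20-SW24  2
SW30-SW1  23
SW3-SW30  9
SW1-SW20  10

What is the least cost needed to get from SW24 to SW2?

9

Candidate routes:
SW24 - SW20 - SW10 - SW2: 2+7+10 = 19
SW24 - SW2: 13 = 13
SW24 - SW20 - SW2: 2+7 = 9
Cheapest is SW24 - SW20 - SW2 at 9.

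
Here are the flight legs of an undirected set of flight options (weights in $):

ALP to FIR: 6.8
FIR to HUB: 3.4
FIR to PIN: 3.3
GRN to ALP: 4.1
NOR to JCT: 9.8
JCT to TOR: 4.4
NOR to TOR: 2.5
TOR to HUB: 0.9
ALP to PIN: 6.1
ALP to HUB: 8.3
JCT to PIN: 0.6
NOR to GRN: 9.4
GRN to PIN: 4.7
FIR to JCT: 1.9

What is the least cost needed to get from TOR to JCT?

$4.4

Enumerating some paths:
TOR → HUB → FIR → JCT: 0.9+3.4+1.9 = 6.2
TOR → JCT: 4.4 = 4.4
Cheapest is TOR → JCT at $4.4.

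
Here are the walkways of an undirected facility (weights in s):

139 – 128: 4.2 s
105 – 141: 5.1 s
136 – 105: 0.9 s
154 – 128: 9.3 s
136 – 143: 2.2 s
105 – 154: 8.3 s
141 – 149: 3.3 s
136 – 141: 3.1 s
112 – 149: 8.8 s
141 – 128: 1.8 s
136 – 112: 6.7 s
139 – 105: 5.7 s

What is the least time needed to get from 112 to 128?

11.6 s

Shortest distances from 112:
112: 0
136: 6.7  (via 112)
105: 7.6  (via 136)
149: 8.8  (via 112)
143: 8.9  (via 136)
141: 9.8  (via 136)
128: 11.6  (via 141)
Shortest route: 112–136–141–128 = 11.6 s.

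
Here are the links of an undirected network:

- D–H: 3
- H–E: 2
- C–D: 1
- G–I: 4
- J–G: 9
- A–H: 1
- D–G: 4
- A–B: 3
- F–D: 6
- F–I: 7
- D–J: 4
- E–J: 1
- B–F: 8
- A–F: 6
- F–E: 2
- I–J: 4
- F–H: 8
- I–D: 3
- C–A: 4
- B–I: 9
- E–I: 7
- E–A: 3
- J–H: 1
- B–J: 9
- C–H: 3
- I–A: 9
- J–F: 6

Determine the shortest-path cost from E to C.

Compare a few routes:
E–J–H–D–C: 1+1+3+1 = 6
E–H–C: 2+3 = 5
E–J–D–C: 1+4+1 = 6
Cheapest is E–H–C at 5.

5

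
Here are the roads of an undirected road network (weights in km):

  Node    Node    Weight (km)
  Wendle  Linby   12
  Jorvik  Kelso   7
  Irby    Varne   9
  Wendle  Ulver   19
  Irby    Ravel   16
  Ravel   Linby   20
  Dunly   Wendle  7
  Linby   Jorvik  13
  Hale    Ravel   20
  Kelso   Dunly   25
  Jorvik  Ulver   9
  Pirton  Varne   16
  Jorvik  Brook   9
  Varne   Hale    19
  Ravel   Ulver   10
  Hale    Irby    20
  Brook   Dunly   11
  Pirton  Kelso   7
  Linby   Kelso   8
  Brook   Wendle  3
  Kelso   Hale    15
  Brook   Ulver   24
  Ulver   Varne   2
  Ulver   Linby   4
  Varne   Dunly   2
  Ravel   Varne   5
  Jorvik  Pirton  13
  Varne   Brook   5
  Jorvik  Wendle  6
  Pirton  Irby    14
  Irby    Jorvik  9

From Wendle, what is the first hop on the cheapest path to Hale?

Brook

Candidate routes:
Wendle - Jorvik - Kelso - Hale: 6+7+15 = 28
Wendle - Brook - Varne - Hale: 3+5+19 = 27
Cheapest is Wendle - Brook - Varne - Hale at 27 km.
So from Wendle the first move is to Brook.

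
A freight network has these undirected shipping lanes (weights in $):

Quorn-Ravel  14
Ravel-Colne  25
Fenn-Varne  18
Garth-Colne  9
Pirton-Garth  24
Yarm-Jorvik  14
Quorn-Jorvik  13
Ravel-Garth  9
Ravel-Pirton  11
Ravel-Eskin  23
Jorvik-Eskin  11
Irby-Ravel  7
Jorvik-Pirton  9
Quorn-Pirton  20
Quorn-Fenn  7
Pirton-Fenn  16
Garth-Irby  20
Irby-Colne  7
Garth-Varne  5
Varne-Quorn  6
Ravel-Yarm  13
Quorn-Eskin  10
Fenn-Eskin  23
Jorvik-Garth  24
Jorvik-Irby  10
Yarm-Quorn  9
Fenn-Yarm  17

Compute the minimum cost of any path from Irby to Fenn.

$28

Enumerating some paths:
Irby–Ravel–Pirton–Fenn: 7+11+16 = 34
Irby–Jorvik–Quorn–Fenn: 10+13+7 = 30
Irby–Ravel–Quorn–Fenn: 7+14+7 = 28
Irby–Colne–Garth–Varne–Quorn–Fenn: 7+9+5+6+7 = 34
The minimum is $28 via Irby–Ravel–Quorn–Fenn.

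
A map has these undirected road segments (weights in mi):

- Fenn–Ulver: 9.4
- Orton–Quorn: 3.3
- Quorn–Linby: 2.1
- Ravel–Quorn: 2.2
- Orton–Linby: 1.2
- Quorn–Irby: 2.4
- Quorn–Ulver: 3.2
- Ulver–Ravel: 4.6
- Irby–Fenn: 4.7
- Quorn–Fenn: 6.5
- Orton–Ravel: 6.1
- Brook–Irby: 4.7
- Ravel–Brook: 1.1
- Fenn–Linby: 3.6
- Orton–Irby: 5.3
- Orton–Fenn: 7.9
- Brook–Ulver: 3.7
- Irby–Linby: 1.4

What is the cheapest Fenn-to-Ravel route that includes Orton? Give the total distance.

Best Fenn to Orton: Fenn → Linby → Orton costing 4.8
Shortest Orton→Ravel: Orton → Quorn → Ravel = 5.5
Total via Orton: 4.8 + 5.5 = 10.3 mi.

10.3 mi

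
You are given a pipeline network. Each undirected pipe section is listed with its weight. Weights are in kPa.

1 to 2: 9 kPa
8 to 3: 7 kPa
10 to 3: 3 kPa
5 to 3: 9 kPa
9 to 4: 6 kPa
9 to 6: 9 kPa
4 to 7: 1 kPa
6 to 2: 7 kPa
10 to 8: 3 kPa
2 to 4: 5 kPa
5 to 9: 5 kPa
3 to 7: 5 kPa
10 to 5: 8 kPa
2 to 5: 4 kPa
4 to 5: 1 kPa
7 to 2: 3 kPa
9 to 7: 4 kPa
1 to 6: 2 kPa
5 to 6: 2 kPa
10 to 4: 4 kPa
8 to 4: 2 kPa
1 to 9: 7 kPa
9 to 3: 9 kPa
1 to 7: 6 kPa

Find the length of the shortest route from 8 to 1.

Running Dijkstra from 8:
8: 0
4: 2  (via 8)
5: 3  (via 4)
7: 3  (via 4)
10: 3  (via 8)
6: 5  (via 5)
2: 6  (via 7)
3: 6  (via 10)
1: 7  (via 6)
Shortest route: 8–4–5–6–1 = 7 kPa.

7 kPa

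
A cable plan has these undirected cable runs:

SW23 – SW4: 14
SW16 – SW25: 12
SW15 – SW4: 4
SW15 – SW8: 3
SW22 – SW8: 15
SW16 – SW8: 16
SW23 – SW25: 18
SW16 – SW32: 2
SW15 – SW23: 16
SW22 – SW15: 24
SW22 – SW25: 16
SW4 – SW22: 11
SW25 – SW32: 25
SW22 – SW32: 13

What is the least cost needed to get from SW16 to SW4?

23

Candidate routes:
SW16 → SW8 → SW15 → SW4: 16+3+4 = 23
SW16 → SW32 → SW22 → SW4: 2+13+11 = 26
Cheapest is SW16 → SW8 → SW15 → SW4 at 23.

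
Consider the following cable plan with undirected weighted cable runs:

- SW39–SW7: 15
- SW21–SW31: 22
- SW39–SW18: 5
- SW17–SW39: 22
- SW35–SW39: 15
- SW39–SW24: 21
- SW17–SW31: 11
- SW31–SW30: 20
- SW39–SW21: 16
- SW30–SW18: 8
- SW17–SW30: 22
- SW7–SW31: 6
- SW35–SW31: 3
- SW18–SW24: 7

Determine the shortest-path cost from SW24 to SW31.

Settle nodes by increasing distance from SW24:
SW24: 0
SW18: 7  (via SW24)
SW39: 12  (via SW18)
SW30: 15  (via SW18)
SW7: 27  (via SW39)
SW35: 27  (via SW39)
SW21: 28  (via SW39)
SW31: 30  (via SW35)
Shortest route: SW24–SW18–SW39–SW35–SW31 = 30.

30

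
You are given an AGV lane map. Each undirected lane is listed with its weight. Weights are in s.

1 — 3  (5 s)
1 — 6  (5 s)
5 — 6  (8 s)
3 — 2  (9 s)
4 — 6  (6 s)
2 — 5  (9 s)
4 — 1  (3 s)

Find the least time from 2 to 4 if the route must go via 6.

Best 2 to 6: 2–5–6 costing 17
Best 6 to 4: 6–4 costing 6
Total via 6: 17 + 6 = 23 s.

23 s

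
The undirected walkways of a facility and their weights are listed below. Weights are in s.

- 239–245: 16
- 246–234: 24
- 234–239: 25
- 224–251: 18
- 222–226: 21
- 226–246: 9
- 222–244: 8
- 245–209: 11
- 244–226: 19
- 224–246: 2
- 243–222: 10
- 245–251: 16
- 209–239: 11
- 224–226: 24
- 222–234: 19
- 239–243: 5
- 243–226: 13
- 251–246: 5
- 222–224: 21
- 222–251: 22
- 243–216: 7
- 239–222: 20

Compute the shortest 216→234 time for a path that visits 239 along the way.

Shortest 216→239: 216–243–239 = 12
Best 239 to 234: 239–234 costing 25
Total via 239: 12 + 25 = 37 s.

37 s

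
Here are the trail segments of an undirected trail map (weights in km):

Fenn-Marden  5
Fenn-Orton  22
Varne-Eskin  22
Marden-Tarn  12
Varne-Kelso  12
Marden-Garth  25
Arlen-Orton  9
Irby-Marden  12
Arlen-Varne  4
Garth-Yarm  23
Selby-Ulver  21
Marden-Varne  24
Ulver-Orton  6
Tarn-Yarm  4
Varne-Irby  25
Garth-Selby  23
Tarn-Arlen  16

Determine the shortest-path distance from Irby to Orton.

38 km

Candidate routes:
Irby - Marden - Fenn - Orton: 12+5+22 = 39
Irby - Varne - Arlen - Orton: 25+4+9 = 38
The minimum is 38 km via Irby - Varne - Arlen - Orton.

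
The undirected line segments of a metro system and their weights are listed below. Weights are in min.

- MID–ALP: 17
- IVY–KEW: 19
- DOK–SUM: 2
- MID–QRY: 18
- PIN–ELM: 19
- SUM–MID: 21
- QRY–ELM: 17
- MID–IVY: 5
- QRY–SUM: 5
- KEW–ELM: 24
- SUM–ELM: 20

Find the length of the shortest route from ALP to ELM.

Running Dijkstra from ALP:
ALP: 0
MID: 17  (via ALP)
IVY: 22  (via MID)
QRY: 35  (via MID)
SUM: 38  (via MID)
DOK: 40  (via SUM)
KEW: 41  (via IVY)
ELM: 52  (via QRY)
Shortest route: ALP–MID–QRY–ELM = 52 min.

52 min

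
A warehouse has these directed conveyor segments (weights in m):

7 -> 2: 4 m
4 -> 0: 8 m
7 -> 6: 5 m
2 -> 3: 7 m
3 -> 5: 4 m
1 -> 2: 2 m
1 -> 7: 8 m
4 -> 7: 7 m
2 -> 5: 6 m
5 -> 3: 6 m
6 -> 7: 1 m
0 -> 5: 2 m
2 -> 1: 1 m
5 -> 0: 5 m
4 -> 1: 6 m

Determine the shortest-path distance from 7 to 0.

15 m

Shortest distances from 7:
7: 0
2: 4  (via 7)
1: 5  (via 2)
6: 5  (via 7)
5: 10  (via 2)
3: 11  (via 2)
0: 15  (via 5)
Shortest route: 7–2–5–0 = 15 m.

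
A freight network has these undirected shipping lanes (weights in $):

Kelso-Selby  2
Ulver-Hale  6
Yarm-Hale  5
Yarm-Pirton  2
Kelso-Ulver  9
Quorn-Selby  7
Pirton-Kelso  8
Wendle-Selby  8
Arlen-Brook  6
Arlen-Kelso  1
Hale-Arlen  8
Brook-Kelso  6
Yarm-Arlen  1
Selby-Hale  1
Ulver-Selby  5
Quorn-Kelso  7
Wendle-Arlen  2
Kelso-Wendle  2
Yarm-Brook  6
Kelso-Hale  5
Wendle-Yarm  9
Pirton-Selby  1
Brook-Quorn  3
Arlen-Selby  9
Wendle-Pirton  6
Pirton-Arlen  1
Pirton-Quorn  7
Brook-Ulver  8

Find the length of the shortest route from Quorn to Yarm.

$9

Running Dijkstra from Quorn:
Quorn: 0
Brook: 3  (via Quorn)
Pirton: 7  (via Quorn)
Kelso: 7  (via Quorn)
Selby: 7  (via Quorn)
Hale: 8  (via Selby)
Arlen: 8  (via Pirton)
Yarm: 9  (via Brook)
Shortest route: Quorn–Brook–Yarm = $9.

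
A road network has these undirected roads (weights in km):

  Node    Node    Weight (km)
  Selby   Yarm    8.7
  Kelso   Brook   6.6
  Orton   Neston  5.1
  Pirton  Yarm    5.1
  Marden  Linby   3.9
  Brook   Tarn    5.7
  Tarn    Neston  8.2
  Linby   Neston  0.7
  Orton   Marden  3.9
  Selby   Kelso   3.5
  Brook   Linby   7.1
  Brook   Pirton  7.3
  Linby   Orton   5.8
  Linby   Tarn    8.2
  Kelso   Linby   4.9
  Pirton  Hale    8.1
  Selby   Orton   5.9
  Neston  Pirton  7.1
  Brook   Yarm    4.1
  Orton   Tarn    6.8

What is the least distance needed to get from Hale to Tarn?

Shortest distances from Hale:
Hale: 0
Pirton: 8.1  (via Hale)
Yarm: 13.2  (via Pirton)
Neston: 15.2  (via Pirton)
Brook: 15.4  (via Pirton)
Linby: 15.9  (via Neston)
Marden: 19.8  (via Linby)
Orton: 20.3  (via Neston)
Kelso: 20.8  (via Linby)
Tarn: 21.1  (via Brook)
Shortest route: Hale–Pirton–Brook–Tarn = 21.1 km.

21.1 km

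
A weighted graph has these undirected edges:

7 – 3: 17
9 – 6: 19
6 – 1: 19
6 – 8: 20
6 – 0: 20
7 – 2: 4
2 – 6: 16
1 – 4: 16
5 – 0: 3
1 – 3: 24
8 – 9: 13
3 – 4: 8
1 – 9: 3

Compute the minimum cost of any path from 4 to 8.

Settle nodes by increasing distance from 4:
4: 0
3: 8  (via 4)
1: 16  (via 4)
9: 19  (via 1)
7: 25  (via 3)
2: 29  (via 7)
8: 32  (via 9)
Shortest route: 4 → 1 → 9 → 8 = 32.

32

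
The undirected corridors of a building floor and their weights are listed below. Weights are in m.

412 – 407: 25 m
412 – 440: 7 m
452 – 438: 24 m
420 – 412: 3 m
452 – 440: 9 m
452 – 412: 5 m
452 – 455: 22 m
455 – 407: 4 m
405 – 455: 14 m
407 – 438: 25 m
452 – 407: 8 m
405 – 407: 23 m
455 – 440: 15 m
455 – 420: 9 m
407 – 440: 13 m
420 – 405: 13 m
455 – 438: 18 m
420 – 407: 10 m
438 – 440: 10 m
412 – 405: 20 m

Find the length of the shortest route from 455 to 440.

15 m

Shortest distances from 455:
455: 0
407: 4  (via 455)
420: 9  (via 455)
412: 12  (via 420)
452: 12  (via 407)
405: 14  (via 455)
440: 15  (via 455)
Shortest route: 455–440 = 15 m.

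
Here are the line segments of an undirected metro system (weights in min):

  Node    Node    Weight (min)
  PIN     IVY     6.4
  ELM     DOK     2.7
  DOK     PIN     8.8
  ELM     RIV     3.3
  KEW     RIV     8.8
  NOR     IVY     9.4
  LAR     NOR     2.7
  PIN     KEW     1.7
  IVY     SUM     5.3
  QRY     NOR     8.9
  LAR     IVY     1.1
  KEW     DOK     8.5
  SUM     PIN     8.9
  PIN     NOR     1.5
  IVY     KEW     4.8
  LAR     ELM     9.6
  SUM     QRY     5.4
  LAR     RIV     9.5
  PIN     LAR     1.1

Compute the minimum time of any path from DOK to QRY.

Compare a few routes:
DOK–PIN–LAR–IVY–SUM–QRY: 8.8+1.1+1.1+5.3+5.4 = 21.7
DOK–PIN–NOR–QRY: 8.8+1.5+8.9 = 19.2
DOK–KEW–PIN–NOR–QRY: 8.5+1.7+1.5+8.9 = 20.6
DOK–PIN–LAR–NOR–QRY: 8.8+1.1+2.7+8.9 = 21.5
The minimum is 19.2 min via DOK–PIN–NOR–QRY.

19.2 min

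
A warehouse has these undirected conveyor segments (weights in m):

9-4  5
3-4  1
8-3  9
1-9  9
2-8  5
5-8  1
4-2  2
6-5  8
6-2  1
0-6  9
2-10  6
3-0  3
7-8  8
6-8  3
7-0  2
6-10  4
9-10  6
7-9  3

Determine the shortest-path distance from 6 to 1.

Candidate routes:
6 → 2 → 4 → 9 → 1: 1+2+5+9 = 17
6 → 10 → 9 → 1: 4+6+9 = 19
The minimum is 17 m via 6 → 2 → 4 → 9 → 1.

17 m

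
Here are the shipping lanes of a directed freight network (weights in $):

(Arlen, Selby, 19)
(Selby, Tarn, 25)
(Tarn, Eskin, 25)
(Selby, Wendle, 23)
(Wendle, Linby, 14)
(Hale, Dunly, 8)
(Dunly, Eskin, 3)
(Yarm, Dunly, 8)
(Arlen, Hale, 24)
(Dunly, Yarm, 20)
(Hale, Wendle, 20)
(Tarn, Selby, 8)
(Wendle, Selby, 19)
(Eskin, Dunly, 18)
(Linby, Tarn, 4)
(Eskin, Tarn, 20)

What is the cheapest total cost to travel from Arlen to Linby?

$56

Shortest distances from Arlen:
Arlen: 0
Selby: 19  (via Arlen)
Hale: 24  (via Arlen)
Dunly: 32  (via Hale)
Eskin: 35  (via Dunly)
Wendle: 42  (via Selby)
Tarn: 44  (via Selby)
Yarm: 52  (via Dunly)
Linby: 56  (via Wendle)
Shortest route: Arlen → Selby → Wendle → Linby = $56.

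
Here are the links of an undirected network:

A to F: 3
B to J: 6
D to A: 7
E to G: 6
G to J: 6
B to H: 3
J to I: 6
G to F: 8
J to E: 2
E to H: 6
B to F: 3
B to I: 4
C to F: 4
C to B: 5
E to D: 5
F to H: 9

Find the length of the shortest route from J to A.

Shortest distances from J:
J: 0
E: 2  (via J)
B: 6  (via J)
G: 6  (via J)
I: 6  (via J)
D: 7  (via E)
H: 8  (via E)
F: 9  (via B)
C: 11  (via B)
A: 12  (via F)
Shortest route: J–B–F–A = 12.

12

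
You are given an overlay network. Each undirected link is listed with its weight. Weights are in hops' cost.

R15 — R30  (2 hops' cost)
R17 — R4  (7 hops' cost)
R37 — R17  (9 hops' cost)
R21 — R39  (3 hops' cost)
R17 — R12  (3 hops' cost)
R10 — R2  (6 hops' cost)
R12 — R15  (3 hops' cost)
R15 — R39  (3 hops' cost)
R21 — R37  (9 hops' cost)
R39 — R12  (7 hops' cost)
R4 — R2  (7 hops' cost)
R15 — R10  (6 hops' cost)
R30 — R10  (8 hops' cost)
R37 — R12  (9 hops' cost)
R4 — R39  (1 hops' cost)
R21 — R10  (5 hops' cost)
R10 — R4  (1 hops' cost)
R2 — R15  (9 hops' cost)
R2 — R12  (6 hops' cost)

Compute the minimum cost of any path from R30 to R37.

14 hops' cost

Enumerating some paths:
R30 → R15 → R12 → R37: 2+3+9 = 14
R30 → R15 → R39 → R21 → R37: 2+3+3+9 = 17
R30 → R15 → R12 → R17 → R37: 2+3+3+9 = 17
Cheapest is R30 → R15 → R12 → R37 at 14 hops' cost.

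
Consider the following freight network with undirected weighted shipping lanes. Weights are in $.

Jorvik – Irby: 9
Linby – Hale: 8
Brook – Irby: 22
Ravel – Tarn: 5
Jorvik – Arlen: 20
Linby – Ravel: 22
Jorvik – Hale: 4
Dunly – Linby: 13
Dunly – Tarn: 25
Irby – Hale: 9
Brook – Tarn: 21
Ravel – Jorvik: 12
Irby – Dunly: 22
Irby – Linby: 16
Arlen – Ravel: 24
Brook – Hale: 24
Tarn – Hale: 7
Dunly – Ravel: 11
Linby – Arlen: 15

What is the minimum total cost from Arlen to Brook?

$47

Candidate routes:
Arlen - Linby - Hale - Brook: 15+8+24 = 47
Arlen - Jorvik - Hale - Brook: 20+4+24 = 48
Arlen - Ravel - Tarn - Brook: 24+5+21 = 50
Cheapest is Arlen - Linby - Hale - Brook at $47.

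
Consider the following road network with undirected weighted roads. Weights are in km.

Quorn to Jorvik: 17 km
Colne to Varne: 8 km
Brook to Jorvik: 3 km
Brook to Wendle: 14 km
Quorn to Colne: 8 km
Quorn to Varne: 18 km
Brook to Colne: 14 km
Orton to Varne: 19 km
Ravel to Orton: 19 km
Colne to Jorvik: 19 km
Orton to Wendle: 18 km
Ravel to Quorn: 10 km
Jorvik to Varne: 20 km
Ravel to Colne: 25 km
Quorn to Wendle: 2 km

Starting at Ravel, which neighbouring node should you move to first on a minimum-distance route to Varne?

Quorn

Candidate routes:
Ravel–Quorn–Varne: 10+18 = 28
Ravel–Quorn–Colne–Varne: 10+8+8 = 26
The minimum is 26 km via Ravel–Quorn–Colne–Varne.
So from Ravel the first move is to Quorn.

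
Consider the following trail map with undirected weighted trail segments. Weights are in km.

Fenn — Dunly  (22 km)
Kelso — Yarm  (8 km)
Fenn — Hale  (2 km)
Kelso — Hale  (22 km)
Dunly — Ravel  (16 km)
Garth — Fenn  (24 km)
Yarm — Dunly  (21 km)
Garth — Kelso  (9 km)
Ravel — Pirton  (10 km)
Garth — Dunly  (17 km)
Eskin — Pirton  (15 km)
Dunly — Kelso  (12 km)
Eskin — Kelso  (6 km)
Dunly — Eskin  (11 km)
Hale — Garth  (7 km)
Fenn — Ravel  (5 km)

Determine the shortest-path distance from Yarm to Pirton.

29 km

Settle nodes by increasing distance from Yarm:
Yarm: 0
Kelso: 8  (via Yarm)
Eskin: 14  (via Kelso)
Garth: 17  (via Kelso)
Dunly: 20  (via Kelso)
Hale: 24  (via Garth)
Fenn: 26  (via Hale)
Pirton: 29  (via Eskin)
Shortest route: Yarm–Kelso–Eskin–Pirton = 29 km.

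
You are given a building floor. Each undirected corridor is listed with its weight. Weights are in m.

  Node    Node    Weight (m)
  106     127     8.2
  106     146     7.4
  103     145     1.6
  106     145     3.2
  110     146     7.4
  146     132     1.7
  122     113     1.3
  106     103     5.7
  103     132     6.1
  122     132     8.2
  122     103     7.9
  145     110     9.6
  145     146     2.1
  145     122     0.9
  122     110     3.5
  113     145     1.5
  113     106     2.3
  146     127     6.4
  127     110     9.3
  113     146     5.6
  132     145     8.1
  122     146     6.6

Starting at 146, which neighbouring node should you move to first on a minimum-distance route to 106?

145

Candidate routes:
146–145–106: 2.1+3.2 = 5.3
146–145–113–106: 2.1+1.5+2.3 = 5.9
The minimum is 5.3 m via 146–145–106.
So from 146 the first move is to 145.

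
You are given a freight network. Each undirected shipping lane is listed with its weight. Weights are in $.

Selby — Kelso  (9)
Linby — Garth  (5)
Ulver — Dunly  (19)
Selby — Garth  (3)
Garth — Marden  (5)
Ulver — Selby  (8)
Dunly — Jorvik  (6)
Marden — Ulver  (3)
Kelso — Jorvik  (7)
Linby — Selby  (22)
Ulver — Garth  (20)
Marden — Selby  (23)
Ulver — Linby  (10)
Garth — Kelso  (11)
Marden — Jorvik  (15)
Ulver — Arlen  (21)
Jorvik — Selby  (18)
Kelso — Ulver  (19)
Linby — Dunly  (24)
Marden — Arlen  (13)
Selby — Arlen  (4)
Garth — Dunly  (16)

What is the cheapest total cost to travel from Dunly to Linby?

$21

Enumerating some paths:
Dunly - Linby: 24 = 24
Dunly - Garth - Linby: 16+5 = 21
The minimum is $21 via Dunly - Garth - Linby.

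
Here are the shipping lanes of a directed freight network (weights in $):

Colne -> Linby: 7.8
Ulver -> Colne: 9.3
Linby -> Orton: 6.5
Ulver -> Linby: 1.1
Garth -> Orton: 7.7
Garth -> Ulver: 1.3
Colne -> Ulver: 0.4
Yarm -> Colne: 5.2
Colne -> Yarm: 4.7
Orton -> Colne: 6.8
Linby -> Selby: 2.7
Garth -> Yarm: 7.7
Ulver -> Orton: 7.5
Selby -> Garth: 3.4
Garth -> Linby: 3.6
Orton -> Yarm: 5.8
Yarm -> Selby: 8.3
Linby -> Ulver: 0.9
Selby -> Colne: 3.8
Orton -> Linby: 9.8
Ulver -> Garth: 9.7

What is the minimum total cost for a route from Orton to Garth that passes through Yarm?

Shortest Orton→Yarm: Orton–Yarm = 5.8
Best Yarm to Garth: Yarm–Selby–Garth costing 11.7
Total via Yarm: 5.8 + 11.7 = $17.5.

$17.5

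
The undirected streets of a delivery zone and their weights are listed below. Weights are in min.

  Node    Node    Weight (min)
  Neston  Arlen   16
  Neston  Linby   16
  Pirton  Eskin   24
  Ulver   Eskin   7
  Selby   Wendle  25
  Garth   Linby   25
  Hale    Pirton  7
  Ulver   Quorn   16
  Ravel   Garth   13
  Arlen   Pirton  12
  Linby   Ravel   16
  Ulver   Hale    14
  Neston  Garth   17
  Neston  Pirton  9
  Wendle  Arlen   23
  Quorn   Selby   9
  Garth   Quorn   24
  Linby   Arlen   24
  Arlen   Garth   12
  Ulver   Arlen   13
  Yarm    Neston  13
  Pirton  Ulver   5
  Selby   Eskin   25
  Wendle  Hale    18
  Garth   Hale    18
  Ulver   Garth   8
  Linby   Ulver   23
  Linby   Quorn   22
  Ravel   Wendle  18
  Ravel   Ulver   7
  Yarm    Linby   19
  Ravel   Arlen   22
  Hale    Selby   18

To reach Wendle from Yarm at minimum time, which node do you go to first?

Compare a few routes:
Yarm - Neston - Pirton - Hale - Wendle: 13+9+7+18 = 47
Yarm - Neston - Arlen - Wendle: 13+16+23 = 52
Yarm - Linby - Ravel - Wendle: 19+16+18 = 53
Yarm - Neston - Pirton - Ulver - Ravel - Wendle: 13+9+5+7+18 = 52
The minimum is 47 min via Yarm - Neston - Pirton - Hale - Wendle.
So from Yarm the first move is to Neston.

Neston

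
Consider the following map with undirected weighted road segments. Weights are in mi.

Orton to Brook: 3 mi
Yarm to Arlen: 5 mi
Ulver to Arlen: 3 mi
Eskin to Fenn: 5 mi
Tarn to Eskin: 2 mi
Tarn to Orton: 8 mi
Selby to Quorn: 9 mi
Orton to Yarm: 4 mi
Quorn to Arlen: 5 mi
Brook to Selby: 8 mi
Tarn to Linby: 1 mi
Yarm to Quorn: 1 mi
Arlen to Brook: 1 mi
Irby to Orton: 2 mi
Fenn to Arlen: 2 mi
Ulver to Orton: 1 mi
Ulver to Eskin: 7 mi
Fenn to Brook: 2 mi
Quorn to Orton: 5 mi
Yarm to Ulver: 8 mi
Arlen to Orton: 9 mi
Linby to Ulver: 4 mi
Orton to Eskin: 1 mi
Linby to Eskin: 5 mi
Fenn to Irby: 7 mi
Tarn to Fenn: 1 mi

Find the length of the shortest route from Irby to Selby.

Shortest distances from Irby:
Irby: 0
Orton: 2  (via Irby)
Ulver: 3  (via Orton)
Eskin: 3  (via Orton)
Brook: 5  (via Orton)
Tarn: 5  (via Eskin)
Yarm: 6  (via Orton)
Linby: 6  (via Tarn)
Fenn: 6  (via Tarn)
Arlen: 6  (via Ulver)
Quorn: 7  (via Orton)
Selby: 13  (via Brook)
Shortest route: Irby → Orton → Brook → Selby = 13 mi.

13 mi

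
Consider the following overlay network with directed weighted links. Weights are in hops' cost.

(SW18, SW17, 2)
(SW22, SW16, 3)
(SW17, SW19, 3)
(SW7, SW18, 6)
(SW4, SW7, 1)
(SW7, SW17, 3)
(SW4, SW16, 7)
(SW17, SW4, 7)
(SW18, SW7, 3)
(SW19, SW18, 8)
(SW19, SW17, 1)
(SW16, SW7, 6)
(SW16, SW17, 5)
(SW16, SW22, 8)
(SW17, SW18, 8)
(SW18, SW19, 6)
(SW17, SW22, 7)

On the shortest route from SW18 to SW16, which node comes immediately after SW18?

Candidate routes:
SW18 - SW17 - SW4 - SW16: 2+7+7 = 16
SW18 - SW7 - SW17 - SW22 - SW16: 3+3+7+3 = 16
SW18 - SW17 - SW22 - SW16: 2+7+3 = 12
SW18 - SW19 - SW17 - SW22 - SW16: 6+1+7+3 = 17
Cheapest is SW18 - SW17 - SW22 - SW16 at 12 hops' cost.
So from SW18 the first move is to SW17.

SW17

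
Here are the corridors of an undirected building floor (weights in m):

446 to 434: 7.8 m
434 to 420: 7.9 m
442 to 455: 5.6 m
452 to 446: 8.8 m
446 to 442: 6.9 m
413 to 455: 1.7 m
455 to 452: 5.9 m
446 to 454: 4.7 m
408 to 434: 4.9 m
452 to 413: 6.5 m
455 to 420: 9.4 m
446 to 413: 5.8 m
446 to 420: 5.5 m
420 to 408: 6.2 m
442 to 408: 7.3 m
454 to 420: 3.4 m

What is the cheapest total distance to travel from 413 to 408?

Candidate routes:
413 → 455 → 420 → 408: 1.7+9.4+6.2 = 17.3
413 → 455 → 442 → 408: 1.7+5.6+7.3 = 14.6
413 → 446 → 434 → 408: 5.8+7.8+4.9 = 18.5
413 → 446 → 420 → 408: 5.8+5.5+6.2 = 17.5
The minimum is 14.6 m via 413 → 455 → 442 → 408.

14.6 m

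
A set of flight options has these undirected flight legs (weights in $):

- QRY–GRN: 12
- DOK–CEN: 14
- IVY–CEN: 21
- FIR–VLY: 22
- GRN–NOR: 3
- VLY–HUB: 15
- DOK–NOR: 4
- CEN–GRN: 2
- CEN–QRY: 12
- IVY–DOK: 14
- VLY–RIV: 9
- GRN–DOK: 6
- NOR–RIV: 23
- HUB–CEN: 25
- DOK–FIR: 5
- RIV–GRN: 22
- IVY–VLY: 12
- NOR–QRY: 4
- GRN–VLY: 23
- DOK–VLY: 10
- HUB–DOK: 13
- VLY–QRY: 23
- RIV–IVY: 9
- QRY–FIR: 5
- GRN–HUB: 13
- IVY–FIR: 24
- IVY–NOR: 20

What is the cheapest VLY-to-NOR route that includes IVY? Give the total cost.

Shortest VLY→IVY: VLY–IVY = 12
Best IVY to NOR: IVY–DOK–NOR costing 18
Total via IVY: 12 + 18 = $30.

$30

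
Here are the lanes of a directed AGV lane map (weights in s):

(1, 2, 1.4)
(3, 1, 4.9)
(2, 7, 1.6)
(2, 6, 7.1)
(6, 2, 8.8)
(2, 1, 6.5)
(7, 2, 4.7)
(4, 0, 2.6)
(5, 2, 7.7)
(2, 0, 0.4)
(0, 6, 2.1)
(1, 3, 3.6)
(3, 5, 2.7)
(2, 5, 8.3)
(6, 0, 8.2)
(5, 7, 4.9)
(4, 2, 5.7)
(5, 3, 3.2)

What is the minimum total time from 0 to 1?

Candidate routes:
0–6–2–1: 2.1+8.8+6.5 = 17.4
0–6–2–5–3–1: 2.1+8.8+8.3+3.2+4.9 = 27.3
The minimum is 17.4 s via 0–6–2–1.

17.4 s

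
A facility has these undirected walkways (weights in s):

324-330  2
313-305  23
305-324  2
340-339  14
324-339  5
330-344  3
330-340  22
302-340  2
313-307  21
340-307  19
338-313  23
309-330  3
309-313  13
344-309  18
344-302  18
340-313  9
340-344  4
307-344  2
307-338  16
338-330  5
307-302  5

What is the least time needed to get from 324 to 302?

11 s

Enumerating some paths:
324–330–344–302: 2+3+18 = 23
324–339–340–302: 5+14+2 = 21
324–330–344–340–302: 2+3+4+2 = 11
324–330–344–307–302: 2+3+2+5 = 12
The minimum is 11 s via 324–330–344–340–302.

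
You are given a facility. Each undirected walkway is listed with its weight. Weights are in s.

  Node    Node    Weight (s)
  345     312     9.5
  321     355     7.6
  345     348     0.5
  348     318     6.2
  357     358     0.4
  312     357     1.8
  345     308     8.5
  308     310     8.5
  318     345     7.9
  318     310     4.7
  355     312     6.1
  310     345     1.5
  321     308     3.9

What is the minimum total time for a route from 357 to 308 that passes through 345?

Shortest 357→345: 357–312–345 = 11.3
Best 345 to 308: 345–308 costing 8.5
Total via 345: 11.3 + 8.5 = 19.8 s.

19.8 s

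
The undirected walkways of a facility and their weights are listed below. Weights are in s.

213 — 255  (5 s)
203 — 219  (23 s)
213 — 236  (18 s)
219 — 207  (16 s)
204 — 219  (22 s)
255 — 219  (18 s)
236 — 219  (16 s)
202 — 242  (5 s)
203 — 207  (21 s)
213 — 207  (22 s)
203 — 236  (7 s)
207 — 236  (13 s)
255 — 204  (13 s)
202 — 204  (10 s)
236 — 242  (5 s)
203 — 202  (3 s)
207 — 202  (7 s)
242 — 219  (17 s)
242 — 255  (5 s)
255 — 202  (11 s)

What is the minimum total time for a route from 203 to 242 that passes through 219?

Shortest 203→219: 203–219 = 23
Shortest 219→242: 219–242 = 17
Total via 219: 23 + 17 = 40 s.

40 s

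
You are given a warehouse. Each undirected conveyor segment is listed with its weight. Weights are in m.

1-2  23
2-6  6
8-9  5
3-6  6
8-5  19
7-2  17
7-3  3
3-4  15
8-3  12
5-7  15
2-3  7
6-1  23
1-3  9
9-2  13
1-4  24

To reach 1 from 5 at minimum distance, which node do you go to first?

7

Enumerating some paths:
5 - 8 - 3 - 1: 19+12+9 = 40
5 - 7 - 3 - 1: 15+3+9 = 27
The minimum is 27 m via 5 - 7 - 3 - 1.
So from 5 the first move is to 7.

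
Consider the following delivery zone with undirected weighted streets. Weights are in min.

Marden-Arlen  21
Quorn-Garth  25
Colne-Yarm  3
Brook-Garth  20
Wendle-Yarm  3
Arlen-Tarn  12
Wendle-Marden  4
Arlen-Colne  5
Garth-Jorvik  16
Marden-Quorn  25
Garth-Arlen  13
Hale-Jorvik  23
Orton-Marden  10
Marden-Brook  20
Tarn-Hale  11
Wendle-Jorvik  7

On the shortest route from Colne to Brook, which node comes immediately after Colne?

Yarm

Compare a few routes:
Colne - Arlen - Garth - Brook: 5+13+20 = 38
Colne - Yarm - Wendle - Marden - Brook: 3+3+4+20 = 30
Cheapest is Colne - Yarm - Wendle - Marden - Brook at 30 min.
So from Colne the first move is to Yarm.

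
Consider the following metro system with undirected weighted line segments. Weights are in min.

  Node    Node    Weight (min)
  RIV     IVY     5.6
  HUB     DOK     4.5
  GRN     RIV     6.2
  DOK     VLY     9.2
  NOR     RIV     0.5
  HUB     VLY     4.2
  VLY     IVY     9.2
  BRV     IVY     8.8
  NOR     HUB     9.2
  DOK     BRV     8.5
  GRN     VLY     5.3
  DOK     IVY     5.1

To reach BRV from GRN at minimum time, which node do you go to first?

RIV

Candidate routes:
GRN–VLY–DOK–BRV: 5.3+9.2+8.5 = 23
GRN–VLY–HUB–DOK–BRV: 5.3+4.2+4.5+8.5 = 22.5
GRN–RIV–IVY–BRV: 6.2+5.6+8.8 = 20.6
The minimum is 20.6 min via GRN–RIV–IVY–BRV.
So from GRN the first move is to RIV.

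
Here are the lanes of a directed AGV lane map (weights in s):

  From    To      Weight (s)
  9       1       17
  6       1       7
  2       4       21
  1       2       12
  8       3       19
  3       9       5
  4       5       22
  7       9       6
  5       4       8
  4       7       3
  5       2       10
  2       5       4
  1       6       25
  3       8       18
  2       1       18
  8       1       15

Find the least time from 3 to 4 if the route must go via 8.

57 s

Best 3 to 8: 3 → 8 costing 18
Shortest 8→4: 8 → 1 → 2 → 5 → 4 = 39
Total via 8: 18 + 39 = 57 s.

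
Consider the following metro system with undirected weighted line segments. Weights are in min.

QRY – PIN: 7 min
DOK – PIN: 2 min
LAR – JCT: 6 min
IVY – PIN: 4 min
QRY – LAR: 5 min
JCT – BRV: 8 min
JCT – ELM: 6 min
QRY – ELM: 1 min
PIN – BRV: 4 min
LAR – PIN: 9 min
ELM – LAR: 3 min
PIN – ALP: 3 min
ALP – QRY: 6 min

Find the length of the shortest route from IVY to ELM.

Running Dijkstra from IVY:
IVY: 0
PIN: 4  (via IVY)
DOK: 6  (via PIN)
ALP: 7  (via PIN)
BRV: 8  (via PIN)
QRY: 11  (via PIN)
ELM: 12  (via QRY)
Shortest route: IVY → PIN → QRY → ELM = 12 min.

12 min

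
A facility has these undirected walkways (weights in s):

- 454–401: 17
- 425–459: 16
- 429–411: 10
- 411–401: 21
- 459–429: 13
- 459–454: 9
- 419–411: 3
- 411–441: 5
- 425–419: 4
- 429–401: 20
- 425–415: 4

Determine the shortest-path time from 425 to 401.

Candidate routes:
425–419–411–401: 4+3+21 = 28
425–459–454–401: 16+9+17 = 42
425–459–429–401: 16+13+20 = 49
425–419–411–429–401: 4+3+10+20 = 37
Cheapest is 425–419–411–401 at 28 s.

28 s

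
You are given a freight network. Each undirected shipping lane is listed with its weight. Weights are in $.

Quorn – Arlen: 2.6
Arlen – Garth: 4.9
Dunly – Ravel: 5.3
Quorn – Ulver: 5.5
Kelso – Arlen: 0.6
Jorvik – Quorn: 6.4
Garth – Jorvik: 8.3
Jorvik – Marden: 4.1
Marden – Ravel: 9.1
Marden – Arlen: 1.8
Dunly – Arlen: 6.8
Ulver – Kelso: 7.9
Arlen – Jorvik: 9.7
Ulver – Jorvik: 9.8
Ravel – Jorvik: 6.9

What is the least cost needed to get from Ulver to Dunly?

$14.9

Settle nodes by increasing distance from Ulver:
Ulver: 0
Quorn: 5.5  (via Ulver)
Kelso: 7.9  (via Ulver)
Arlen: 8.1  (via Quorn)
Jorvik: 9.8  (via Ulver)
Marden: 9.9  (via Arlen)
Garth: 13  (via Arlen)
Dunly: 14.9  (via Arlen)
Shortest route: Ulver → Quorn → Arlen → Dunly = $14.9.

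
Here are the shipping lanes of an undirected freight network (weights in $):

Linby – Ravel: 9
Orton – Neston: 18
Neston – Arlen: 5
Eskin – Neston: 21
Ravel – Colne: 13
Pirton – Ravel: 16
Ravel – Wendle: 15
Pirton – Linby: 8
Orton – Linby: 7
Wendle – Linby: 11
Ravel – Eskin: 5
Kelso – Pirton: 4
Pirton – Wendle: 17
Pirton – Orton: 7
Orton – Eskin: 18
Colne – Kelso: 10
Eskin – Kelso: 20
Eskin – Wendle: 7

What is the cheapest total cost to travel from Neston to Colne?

$39

Enumerating some paths:
Neston - Eskin - Ravel - Colne: 21+5+13 = 39
Neston - Orton - Linby - Pirton - Kelso - Colne: 18+7+8+4+10 = 47
Neston - Orton - Linby - Ravel - Colne: 18+7+9+13 = 47
Neston - Eskin - Kelso - Colne: 21+20+10 = 51
Cheapest is Neston - Eskin - Ravel - Colne at $39.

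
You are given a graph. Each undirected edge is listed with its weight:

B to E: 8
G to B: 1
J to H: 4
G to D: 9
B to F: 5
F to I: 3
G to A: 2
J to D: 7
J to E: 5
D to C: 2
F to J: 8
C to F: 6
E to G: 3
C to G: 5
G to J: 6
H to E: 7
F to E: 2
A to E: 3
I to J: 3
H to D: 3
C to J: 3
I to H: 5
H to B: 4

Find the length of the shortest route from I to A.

Running Dijkstra from I:
I: 0
F: 3  (via I)
J: 3  (via I)
E: 5  (via F)
H: 5  (via I)
C: 6  (via J)
A: 8  (via E)
Shortest route: I–F–E–A = 8.

8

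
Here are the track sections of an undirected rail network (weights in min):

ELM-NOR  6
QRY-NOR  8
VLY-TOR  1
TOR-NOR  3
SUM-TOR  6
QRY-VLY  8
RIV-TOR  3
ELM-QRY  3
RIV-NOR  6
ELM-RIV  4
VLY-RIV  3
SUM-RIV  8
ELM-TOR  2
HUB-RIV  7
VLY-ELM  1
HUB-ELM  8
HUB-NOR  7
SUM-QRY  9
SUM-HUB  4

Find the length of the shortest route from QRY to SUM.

Settle nodes by increasing distance from QRY:
QRY: 0
ELM: 3  (via QRY)
VLY: 4  (via ELM)
TOR: 5  (via ELM)
RIV: 7  (via ELM)
NOR: 8  (via QRY)
SUM: 9  (via QRY)
Shortest route: QRY → SUM = 9 min.

9 min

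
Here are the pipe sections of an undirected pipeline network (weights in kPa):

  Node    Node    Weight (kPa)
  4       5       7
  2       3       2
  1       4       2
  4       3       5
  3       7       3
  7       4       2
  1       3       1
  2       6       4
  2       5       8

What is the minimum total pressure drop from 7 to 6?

Settle nodes by increasing distance from 7:
7: 0
4: 2  (via 7)
3: 3  (via 7)
1: 4  (via 4)
2: 5  (via 3)
5: 9  (via 4)
6: 9  (via 2)
Shortest route: 7–3–2–6 = 9 kPa.

9 kPa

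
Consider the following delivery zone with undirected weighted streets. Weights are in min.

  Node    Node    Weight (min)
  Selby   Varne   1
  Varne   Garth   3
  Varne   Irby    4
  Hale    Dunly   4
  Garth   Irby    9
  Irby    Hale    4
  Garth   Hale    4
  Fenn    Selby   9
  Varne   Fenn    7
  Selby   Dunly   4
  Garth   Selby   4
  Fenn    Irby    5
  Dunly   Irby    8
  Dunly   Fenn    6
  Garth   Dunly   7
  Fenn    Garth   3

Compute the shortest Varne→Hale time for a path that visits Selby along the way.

9 min

Shortest Varne→Selby: Varne → Selby = 1
Shortest Selby→Hale: Selby → Dunly → Hale = 8
Total via Selby: 1 + 8 = 9 min.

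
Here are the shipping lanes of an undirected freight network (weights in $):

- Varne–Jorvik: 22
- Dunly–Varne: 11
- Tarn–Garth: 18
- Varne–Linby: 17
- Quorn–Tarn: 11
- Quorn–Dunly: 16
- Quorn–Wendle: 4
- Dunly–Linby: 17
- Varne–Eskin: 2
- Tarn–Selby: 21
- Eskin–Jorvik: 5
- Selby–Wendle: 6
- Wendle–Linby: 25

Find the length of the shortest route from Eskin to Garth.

$58

Compare a few routes:
Eskin → Varne → Dunly → Quorn → Tarn → Garth: 2+11+16+11+18 = 58
Eskin → Varne → Linby → Wendle → Quorn → Tarn → Garth: 2+17+25+4+11+18 = 77
Cheapest is Eskin → Varne → Dunly → Quorn → Tarn → Garth at $58.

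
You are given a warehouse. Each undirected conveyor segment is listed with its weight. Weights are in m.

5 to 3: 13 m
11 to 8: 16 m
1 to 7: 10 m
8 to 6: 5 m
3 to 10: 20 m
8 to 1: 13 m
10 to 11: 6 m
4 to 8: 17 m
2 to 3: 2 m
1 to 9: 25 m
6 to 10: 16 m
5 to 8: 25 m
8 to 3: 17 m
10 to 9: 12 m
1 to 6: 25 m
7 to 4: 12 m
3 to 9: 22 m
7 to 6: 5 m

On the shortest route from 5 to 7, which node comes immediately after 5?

8

Enumerating some paths:
5 - 8 - 6 - 7: 25+5+5 = 35
5 - 3 - 8 - 6 - 7: 13+17+5+5 = 40
The minimum is 35 m via 5 - 8 - 6 - 7.
So from 5 the first move is to 8.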